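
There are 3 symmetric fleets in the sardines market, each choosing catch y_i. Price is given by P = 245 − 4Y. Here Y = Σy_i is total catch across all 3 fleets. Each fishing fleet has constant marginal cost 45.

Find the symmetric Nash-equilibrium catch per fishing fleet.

12.5

A representative fishing fleet's profit is π_i = y_i(245 − 4Y) − 45y_i, with Y = y_i + Σ_{j≠i} y_j.
First-order condition: 200 − 8y_i − 4Σ_{j≠i} y_j = 0.
In a symmetric equilibrium every fishing fleet chooses the same y, so Σ_{j≠i} y_j = 2y. The condition becomes 200 − 16y = 0, giving y = 200/16 = 12.5.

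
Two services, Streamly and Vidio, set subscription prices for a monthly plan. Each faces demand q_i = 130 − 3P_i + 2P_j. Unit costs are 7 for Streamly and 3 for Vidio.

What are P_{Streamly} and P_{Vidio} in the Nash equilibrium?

37, 35.5

Streamly's profit: π = (P_{Streamly} − 7)(130 − 3P_{Streamly} + 2P_{Vidio}).
∂π/∂P_{Streamly} = 151 − 6P_{Streamly} + 2P_{Vidio} = 0 ⇒ P_{Streamly} = 151/6 + (1/3)P_{Vidio}.
Similarly P_{Vidio} = 139/6 + (1/3)P_{Streamly}.
Solving the two reaction functions simultaneously: (1 − (1/3)(1/3))P_{Streamly} = 151/6 + (1/3)·(139/6), so (8/9)P_{Streamly} = 296/9 and P_{Streamly} = 37.
Then P_{Vidio} = 139/6 + (1/3)·37 = 35.5.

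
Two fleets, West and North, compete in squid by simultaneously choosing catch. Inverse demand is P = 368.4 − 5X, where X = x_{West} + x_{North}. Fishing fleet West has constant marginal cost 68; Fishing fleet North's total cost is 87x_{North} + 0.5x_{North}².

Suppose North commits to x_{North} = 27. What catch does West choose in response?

16.54

Fishing fleet West's profit: π = x_{West}(368.4 − 5(x_{West} + x_{North})) − 68x_{West}.
∂π/∂x_{West} = 300.4 − 10x_{West} − 5x_{North} = 0, so x_{West} = 30.04 − 0.5x_{North}.
At x_{North} = 27: x_{West} = 30.04 − 0.5·27 = 16.54.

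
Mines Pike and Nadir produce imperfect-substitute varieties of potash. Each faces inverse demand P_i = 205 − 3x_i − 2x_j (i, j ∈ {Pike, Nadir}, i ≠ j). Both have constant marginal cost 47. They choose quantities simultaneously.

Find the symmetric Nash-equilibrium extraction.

19.75

Mine Pike's profit: π = x_{Pike}(205 − 3x_{Pike} − 2x_{Nadir}) − 47x_{Pike}.
∂π/∂x_{Pike} = 158 − 6x_{Pike} − 2x_{Nadir} = 0 ⇒ x_{Pike} = 79/3 − (1/3)x_{Nadir}.
By symmetry x_{Nadir} = x_{Pike}; substituting into the reaction function, (4/3)x_{Pike} = 79/3 and x_{Pike} = 19.75.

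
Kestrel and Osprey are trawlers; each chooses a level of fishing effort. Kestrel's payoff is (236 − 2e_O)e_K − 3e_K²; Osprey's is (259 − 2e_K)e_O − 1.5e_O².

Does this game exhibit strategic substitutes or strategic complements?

strategic substitutes

Expanding Kestrel's payoff: 236e_K − 2e_Oe_K − 3e_K².
∂π/∂e_K = 236 − 2e_O − 6e_K = 0, so e_K = 118/3 − (1/3)e_O.
The best-response slope de_K/de_O = −1/3 < 0: the reaction function is downward-sloping, so the choices are strategic substitutes.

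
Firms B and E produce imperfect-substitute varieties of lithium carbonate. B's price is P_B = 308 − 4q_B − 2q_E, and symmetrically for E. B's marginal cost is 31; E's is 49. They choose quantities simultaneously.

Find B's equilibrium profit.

3203.56

Firm B's profit: π = q_B(308 − 4q_B − 2q_E) − 31q_B.
∂π/∂q_B = 277 − 8q_B − 2q_E = 0 ⇒ q_B = 34.625 − 0.25q_E.
Similarly q_E = 32.375 − 0.25q_B.
Plugging q_E into B's best response: q_B = 34.625 − 0.25(32.375 − 0.25q_B) ⇒ 0.9375q_B = 849/32, so q_B = 28.3.
Then q_E = 32.375 − 0.25·28.3 = 25.3.
P_B = 308 − 4·28.3 − 2·25.3 = 144.2.
Profit = (144.2 − 31)·28.3 = 3203.56.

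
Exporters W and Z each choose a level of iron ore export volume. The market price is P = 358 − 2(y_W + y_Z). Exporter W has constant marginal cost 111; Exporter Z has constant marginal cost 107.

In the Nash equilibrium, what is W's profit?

Exporter W's profit: π = y_W(358 − 2(y_W + y_Z)) − 111y_W.
∂π/∂y_W = 247 − 4y_W − 2y_Z = 0, so y_W = 61.75 − 0.5y_Z.
By the same steps for Z: y_Z = 62.75 − 0.5y_W.
Plugging y_Z into W's best response: y_W = 61.75 − 0.5(62.75 − 0.5y_W) ⇒ 0.75y_W = 30.375, so y_W = 40.5.
Then y_Z = 62.75 − 0.5·40.5 = 42.5.
Price P = 358 − 2·83 = 192.
W's profit: (192 − 111)·40.5 = 3280.5.

3280.5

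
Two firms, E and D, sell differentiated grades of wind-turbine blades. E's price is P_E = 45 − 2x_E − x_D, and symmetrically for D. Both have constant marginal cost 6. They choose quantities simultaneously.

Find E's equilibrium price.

21.6

Firm E's profit: π = x_E(45 − 2x_E − x_D) − 6x_E.
∂π/∂x_E = 39 − 4x_E − x_D = 0 ⇒ x_E = 9.75 − 0.25x_D.
The game is symmetric, so in equilibrium x_D = x_E: the reaction function gives 1.25x_E = 9.75, hence x_E = 7.8.
P_E = 45 − 2·7.8 − 7.8 = 21.6.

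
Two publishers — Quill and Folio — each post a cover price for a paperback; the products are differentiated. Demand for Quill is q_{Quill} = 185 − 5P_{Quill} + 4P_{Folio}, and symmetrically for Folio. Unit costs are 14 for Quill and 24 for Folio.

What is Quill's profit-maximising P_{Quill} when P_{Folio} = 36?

39.9

Quill's profit: π = (P_{Quill} − 14)(185 − 5P_{Quill} + 4P_{Folio}).
∂π/∂P_{Quill} = 255 − 10P_{Quill} + 4P_{Folio} = 0 ⇒ P_{Quill} = 25.5 + 0.4P_{Folio}.
At P_{Folio} = 36: P_{Quill} = 25.5 + 0.4·36 = 39.9.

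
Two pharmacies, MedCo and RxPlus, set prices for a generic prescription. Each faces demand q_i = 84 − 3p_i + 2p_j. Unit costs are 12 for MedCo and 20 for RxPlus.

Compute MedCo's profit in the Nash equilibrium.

1140.75

MedCo's profit: π = (p_{MedCo} − 12)(84 − 3p_{MedCo} + 2p_{RxPlus}).
∂π/∂p_{MedCo} = 120 − 6p_{MedCo} + 2p_{RxPlus} = 0 ⇒ p_{MedCo} = 20 + (1/3)p_{RxPlus}.
Similarly p_{RxPlus} = 24 + (1/3)p_{MedCo}.
Plugging p_{RxPlus} into MedCo's best response: p_{MedCo} = 20 + (1/3)(24 + (1/3)p_{MedCo}) ⇒ (8/9)p_{MedCo} = 28, so p_{MedCo} = 31.5.
Then p_{RxPlus} = 24 + (1/3)·31.5 = 34.5.
q_{MedCo} = 84 − 3·31.5 + 2·34.5 = 58.5.
Profit = (31.5 − 12)·58.5 = 1140.75.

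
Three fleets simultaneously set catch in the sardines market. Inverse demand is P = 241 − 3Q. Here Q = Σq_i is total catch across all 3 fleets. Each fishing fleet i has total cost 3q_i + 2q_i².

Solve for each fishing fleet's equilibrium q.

14.875

A representative fishing fleet's profit is π_i = q_i(241 − 3Q) − 3q_i − 2q_i², with Q = q_i + Σ_{j≠i} q_j.
First-order condition: 238 − 10q_i − 3Σ_{j≠i} q_j = 0.
In a symmetric equilibrium every fishing fleet chooses the same q, so Σ_{j≠i} q_j = 2q. The condition becomes 238 − 16q = 0, giving q = 238/16 = 14.875.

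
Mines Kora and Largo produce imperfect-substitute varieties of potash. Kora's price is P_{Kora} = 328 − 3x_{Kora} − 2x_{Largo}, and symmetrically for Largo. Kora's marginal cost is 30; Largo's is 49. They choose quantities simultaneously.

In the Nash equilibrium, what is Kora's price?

Mine Kora's profit: π = x_{Kora}(328 − 3x_{Kora} − 2x_{Largo}) − 30x_{Kora}.
∂π/∂x_{Kora} = 298 − 6x_{Kora} − 2x_{Largo} = 0 ⇒ x_{Kora} = 149/3 − (1/3)x_{Largo}.
Similarly x_{Largo} = 46.5 − (1/3)x_{Kora}.
Solving the two reaction functions simultaneously: (1 − (−1/3)(−1/3))x_{Kora} = 149/3 − (1/3)·46.5, so (8/9)x_{Kora} = 205/6 and x_{Kora} = 38.4375.
Then x_{Largo} = 46.5 − (1/3)·38.4375 = 33.6875.
P_{Kora} = 328 − 3·38.4375 − 2·33.6875 = 145.3125.

145.3125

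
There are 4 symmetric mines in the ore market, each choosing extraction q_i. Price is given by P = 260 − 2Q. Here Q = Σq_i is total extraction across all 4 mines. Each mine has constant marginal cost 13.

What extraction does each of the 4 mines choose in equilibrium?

24.7

A representative mine's profit is π_i = q_i(260 − 2Q) − 13q_i, with Q = q_i + Σ_{j≠i} q_j.
First-order condition: 247 − 4q_i − 2Σ_{j≠i} q_j = 0.
With identical mines, set every q_j = q: then 247 − 4q − 6q = 0, i.e. q = 247/10 = 24.7.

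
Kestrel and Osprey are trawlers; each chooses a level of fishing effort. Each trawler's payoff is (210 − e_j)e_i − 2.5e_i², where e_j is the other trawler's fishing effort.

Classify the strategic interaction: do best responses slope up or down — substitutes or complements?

strategic substitutes

Kestrel's payoff is (210 − e_O)e_K − 2.5e_K².
∂π/∂e_K = 210 − e_O − 5e_K = 0, so e_K = 42 − 0.2e_O.
The best-response slope de_K/de_O = −0.2 < 0: the reaction function is downward-sloping, so the choices are strategic substitutes.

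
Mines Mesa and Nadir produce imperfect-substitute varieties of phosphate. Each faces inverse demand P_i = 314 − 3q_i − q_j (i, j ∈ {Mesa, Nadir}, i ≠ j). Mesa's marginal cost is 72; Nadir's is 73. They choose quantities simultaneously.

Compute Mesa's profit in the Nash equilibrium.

3591.48

Mine Mesa's profit: π = q_{Mesa}(314 − 3q_{Mesa} − q_{Nadir}) − 72q_{Mesa}.
∂π/∂q_{Mesa} = 242 − 6q_{Mesa} − q_{Nadir} = 0 ⇒ q_{Mesa} = 121/3 − (1/6)q_{Nadir}.
Similarly q_{Nadir} = 241/6 − (1/6)q_{Mesa}.
Solving the two reaction functions simultaneously: (1 − (−1/6)(−1/6))q_{Mesa} = 121/3 − (1/6)·(241/6), so (35/36)q_{Mesa} = 1211/36 and q_{Mesa} = 34.6.
Then q_{Nadir} = 241/6 − (1/6)·34.6 = 34.4.
P_{Mesa} = 314 − 3·34.6 − 34.4 = 175.8.
Profit = (175.8 − 72)·34.6 = 3591.48.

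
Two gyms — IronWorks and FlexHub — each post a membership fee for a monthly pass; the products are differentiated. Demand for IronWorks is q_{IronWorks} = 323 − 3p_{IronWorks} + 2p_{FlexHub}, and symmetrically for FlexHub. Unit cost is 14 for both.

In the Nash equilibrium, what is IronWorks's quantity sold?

231.75

IronWorks's profit: π = (p_{IronWorks} − 14)(323 − 3p_{IronWorks} + 2p_{FlexHub}).
∂π/∂p_{IronWorks} = 365 − 6p_{IronWorks} + 2p_{FlexHub} = 0 ⇒ p_{IronWorks} = 365/6 + (1/3)p_{FlexHub}.
The game is symmetric, so in equilibrium p_{FlexHub} = p_{IronWorks}: the reaction function gives (2/3)p_{IronWorks} = 365/6, hence p_{IronWorks} = 91.25.
q_{IronWorks} = 323 − 3·91.25 + 2·91.25 = 231.75.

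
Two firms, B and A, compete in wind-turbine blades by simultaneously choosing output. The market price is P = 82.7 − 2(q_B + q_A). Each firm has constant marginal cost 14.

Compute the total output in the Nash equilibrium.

Firm B's profit: π = q_B(82.7 − 2(q_B + q_A)) − 14q_B.
∂π/∂q_B = 68.7 − 4q_B − 2q_A = 0, so q_B = 17.175 − 0.5q_A.
The game is symmetric, so in equilibrium q_A = q_B: the reaction function gives 1.5q_B = 17.175, hence q_B = 11.45.
Total output: 11.45 + 11.45 = 22.9.

22.9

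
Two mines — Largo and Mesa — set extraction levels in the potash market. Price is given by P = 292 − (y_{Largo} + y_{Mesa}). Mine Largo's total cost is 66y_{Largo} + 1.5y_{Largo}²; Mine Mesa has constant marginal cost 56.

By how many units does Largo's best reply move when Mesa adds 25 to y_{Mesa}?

-5

Mine Largo's profit: π = y_{Largo}(292 − (y_{Largo} + y_{Mesa})) − 66y_{Largo} − 1.5y_{Largo}².
∂π/∂y_{Largo} = 226 − 5y_{Largo} − y_{Mesa} = 0, so y_{Largo} = 45.2 − 0.2y_{Mesa}.
The reaction-function slope is −0.2, so a 25-unit rise in y_{Mesa} moves y_{Largo} by −0.2 × 25 = −5. Largo's best response falls — the actions are strategic substitutes.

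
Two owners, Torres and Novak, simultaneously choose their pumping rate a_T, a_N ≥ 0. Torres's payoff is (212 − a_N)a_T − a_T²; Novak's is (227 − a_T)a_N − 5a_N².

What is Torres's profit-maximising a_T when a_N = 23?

Expanding Torres's payoff: 212a_T − a_Na_T − a_T².
∂π/∂a_T = 212 − a_N − 2a_T = 0, so a_T = 106 − 0.5a_N.
At a_N = 23: a_T = 106 − 0.5·23 = 94.5.

94.5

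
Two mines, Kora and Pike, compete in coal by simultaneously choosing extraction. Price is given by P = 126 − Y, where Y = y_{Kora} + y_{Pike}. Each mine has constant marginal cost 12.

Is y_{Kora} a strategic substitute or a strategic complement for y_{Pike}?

Mine Kora's profit: π = y_{Kora}(126 − (y_{Kora} + y_{Pike})) − 12y_{Kora}.
∂π/∂y_{Kora} = 114 − 2y_{Kora} − y_{Pike} = 0, so y_{Kora} = 57 − 0.5y_{Pike}.
The best-response slope dy_{Kora}/dy_{Pike} = −0.5 < 0: the reaction function is downward-sloping, so the choices are strategic substitutes.

strategic substitutes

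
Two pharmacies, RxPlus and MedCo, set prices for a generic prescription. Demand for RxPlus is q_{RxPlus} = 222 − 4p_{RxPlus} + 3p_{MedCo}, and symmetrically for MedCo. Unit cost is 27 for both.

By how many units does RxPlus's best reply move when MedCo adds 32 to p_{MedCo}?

RxPlus's profit: π = (p_{RxPlus} − 27)(222 − 4p_{RxPlus} + 3p_{MedCo}).
∂π/∂p_{RxPlus} = 330 − 8p_{RxPlus} + 3p_{MedCo} = 0 ⇒ p_{RxPlus} = 41.25 + 0.375p_{MedCo}.
The reaction-function slope is 0.375, so a 32-unit rise in p_{MedCo} moves p_{RxPlus} by 0.375 × 32 = 12. RxPlus's best response rises — the actions are strategic complements.

12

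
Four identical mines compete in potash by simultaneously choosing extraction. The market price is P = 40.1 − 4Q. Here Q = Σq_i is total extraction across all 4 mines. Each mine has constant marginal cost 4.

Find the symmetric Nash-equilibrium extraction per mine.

A representative mine's profit is π_i = q_i(40.1 − 4Q) − 4q_i, with Q = q_i + Σ_{j≠i} q_j.
First-order condition: 36.1 − 8q_i − 4Σ_{j≠i} q_j = 0.
Imposing symmetry (q_j = q for all j) turns Σ_{j≠i} q_j into 3q, so 36.1 = 20q and q = 1.805.

1.805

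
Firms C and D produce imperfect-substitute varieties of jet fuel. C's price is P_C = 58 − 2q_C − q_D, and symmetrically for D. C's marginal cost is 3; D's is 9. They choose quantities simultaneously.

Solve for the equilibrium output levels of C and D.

11.4, 9.4

Firm C's profit: π = q_C(58 − 2q_C − q_D) − 3q_C.
∂π/∂q_C = 55 − 4q_C − q_D = 0 ⇒ q_C = 13.75 − 0.25q_D.
Similarly q_D = 12.25 − 0.25q_C.
Substituting the second reaction function into the first: q_C = 13.75 − 0.25(12.25 − 0.25q_C), which gives 0.9375q_C = 10.6875 ⇒ q_C = 11.4.
Then q_D = 12.25 − 0.25·11.4 = 9.4.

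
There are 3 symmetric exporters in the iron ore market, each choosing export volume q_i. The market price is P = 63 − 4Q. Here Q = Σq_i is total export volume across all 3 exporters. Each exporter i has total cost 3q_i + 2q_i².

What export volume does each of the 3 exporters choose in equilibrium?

A representative exporter's profit is π_i = q_i(63 − 4Q) − 3q_i − 2q_i², with Q = q_i + Σ_{j≠i} q_j.
First-order condition: 60 − 12q_i − 4Σ_{j≠i} q_j = 0.
With identical exporters, set every q_j = q: then 60 − 12q − 8q = 0, i.e. q = 60/20 = 3.

3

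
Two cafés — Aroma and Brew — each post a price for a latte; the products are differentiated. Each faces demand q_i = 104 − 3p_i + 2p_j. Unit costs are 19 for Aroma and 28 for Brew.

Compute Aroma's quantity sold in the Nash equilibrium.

68.8125

Aroma's profit: π = (p_{Aroma} − 19)(104 − 3p_{Aroma} + 2p_{Brew}).
∂π/∂p_{Aroma} = 161 − 6p_{Aroma} + 2p_{Brew} = 0 ⇒ p_{Aroma} = 161/6 + (1/3)p_{Brew}.
Similarly p_{Brew} = 94/3 + (1/3)p_{Aroma}.
Solving the two reaction functions simultaneously: (1 − (1/3)(1/3))p_{Aroma} = 161/6 + (1/3)·(94/3), so (8/9)p_{Aroma} = 671/18 and p_{Aroma} = 41.9375.
Then p_{Brew} = 94/3 + (1/3)·41.9375 = 45.3125.
q_{Aroma} = 104 − 3·41.9375 + 2·45.3125 = 68.8125.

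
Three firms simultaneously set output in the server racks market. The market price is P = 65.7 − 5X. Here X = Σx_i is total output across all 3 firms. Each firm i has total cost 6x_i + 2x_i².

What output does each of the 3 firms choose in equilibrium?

2.4875

A representative firm's profit is π_i = x_i(65.7 − 5X) − 6x_i − 2x_i², with X = x_i + Σ_{j≠i} x_j.
First-order condition: 59.7 − 14x_i − 5Σ_{j≠i} x_j = 0.
In a symmetric equilibrium every firm chooses the same x, so Σ_{j≠i} x_j = 2x. The condition becomes 59.7 − 24x = 0, giving x = 59.7/24 = 2.4875.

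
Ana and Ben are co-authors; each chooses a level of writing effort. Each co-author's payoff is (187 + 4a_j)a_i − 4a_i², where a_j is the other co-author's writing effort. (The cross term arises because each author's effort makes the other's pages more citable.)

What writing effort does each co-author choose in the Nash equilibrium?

46.75

Ana's payoff is (187 + 4a_B)a_A − 4a_A².
∂π/∂a_A = 187 + 4a_B − 8a_A = 0, so a_A = 23.375 + 0.5a_B.
The game is symmetric, so in equilibrium a_B = a_A: the reaction function gives 0.5a_A = 23.375, hence a_A = 46.75.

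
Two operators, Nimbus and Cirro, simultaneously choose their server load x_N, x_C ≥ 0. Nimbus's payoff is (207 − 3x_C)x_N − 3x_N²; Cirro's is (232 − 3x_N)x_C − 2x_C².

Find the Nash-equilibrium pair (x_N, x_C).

Expanding Nimbus's payoff: 207x_N − 3x_Cx_N − 3x_N².
∂π/∂x_N = 207 − 3x_C − 6x_N = 0, so x_N = 34.5 − 0.5x_C.
Likewise for Cirro: x_C = 58 − 0.75x_N.
Plugging x_C into Nimbus's best response: x_N = 34.5 − 0.5(58 − 0.75x_N) ⇒ 0.625x_N = 5.5, so x_N = 8.8.
Then x_C = 58 − 0.75·8.8 = 51.4.

8.8, 51.4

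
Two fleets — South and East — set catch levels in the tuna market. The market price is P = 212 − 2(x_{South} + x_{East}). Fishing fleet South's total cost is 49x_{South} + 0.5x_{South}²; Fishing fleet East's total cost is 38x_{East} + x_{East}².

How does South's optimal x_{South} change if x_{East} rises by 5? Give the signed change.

-2

Fishing fleet South's profit: π = x_{South}(212 − 2(x_{South} + x_{East})) − 49x_{South} − 0.5x_{South}².
∂π/∂x_{South} = 163 − 5x_{South} − 2x_{East} = 0, so x_{South} = 32.6 − 0.4x_{East}.
The reaction-function slope is −0.4, so a 5-unit rise in x_{East} moves x_{South} by −0.4 × 5 = −2. South's best response falls — the actions are strategic substitutes.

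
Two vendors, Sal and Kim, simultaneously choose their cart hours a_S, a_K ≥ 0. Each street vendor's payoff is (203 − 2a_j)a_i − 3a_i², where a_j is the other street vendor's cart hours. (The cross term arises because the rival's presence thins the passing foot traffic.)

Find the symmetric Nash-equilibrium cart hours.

25.375

Sal's payoff is (203 − 2a_K)a_S − 3a_S².
∂π/∂a_S = 203 − 2a_K − 6a_S = 0, so a_S = 203/6 − (1/3)a_K.
Setting a_S = a_K in the reaction function: a_S = 203/6 − (1/3)a_S, so a_S = (203/6) / (4/3) = 25.375.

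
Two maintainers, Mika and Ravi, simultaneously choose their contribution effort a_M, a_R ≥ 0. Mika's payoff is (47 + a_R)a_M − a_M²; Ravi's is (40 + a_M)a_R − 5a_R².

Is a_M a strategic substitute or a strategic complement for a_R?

strategic complements

Expanding Mika's payoff: 47a_M + a_Ra_M − a_M².
∂π/∂a_M = 47 + a_R − 2a_M = 0, so a_M = 23.5 + 0.5a_R.
The best-response slope da_M/da_R = 0.5 > 0: the reaction function is upward-sloping, so the choices are strategic complements.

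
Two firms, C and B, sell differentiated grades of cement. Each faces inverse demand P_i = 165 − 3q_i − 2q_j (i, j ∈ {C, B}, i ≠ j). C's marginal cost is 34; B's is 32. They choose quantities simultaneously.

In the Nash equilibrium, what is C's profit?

Firm C's profit: π = q_C(165 − 3q_C − 2q_B) − 34q_C.
∂π/∂q_C = 131 − 6q_C − 2q_B = 0 ⇒ q_C = 131/6 − (1/3)q_B.
Similarly q_B = 133/6 − (1/3)q_C.
Substituting the second reaction function into the first: q_C = 131/6 − (1/3)(133/6 − (1/3)q_C), which gives (8/9)q_C = 130/9 ⇒ q_C = 16.25.
Then q_B = 133/6 − (1/3)·16.25 = 16.75.
P_C = 165 − 3·16.25 − 2·16.75 = 82.75.
Profit = (82.75 − 34)·16.25 = 792.1875.

792.1875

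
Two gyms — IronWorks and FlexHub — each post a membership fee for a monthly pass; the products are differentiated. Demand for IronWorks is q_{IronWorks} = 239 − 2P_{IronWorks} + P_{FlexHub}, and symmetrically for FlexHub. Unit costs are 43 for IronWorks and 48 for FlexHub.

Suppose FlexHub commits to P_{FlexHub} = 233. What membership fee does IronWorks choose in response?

IronWorks's profit: π = (P_{IronWorks} − 43)(239 − 2P_{IronWorks} + P_{FlexHub}).
∂π/∂P_{IronWorks} = 325 − 4P_{IronWorks} + P_{FlexHub} = 0 ⇒ P_{IronWorks} = 81.25 + 0.25P_{FlexHub}.
At P_{FlexHub} = 233: P_{IronWorks} = 81.25 + 0.25·233 = 139.5.

139.5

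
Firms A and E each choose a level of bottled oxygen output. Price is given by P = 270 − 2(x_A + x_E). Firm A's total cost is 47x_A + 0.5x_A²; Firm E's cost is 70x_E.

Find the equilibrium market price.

139.25

Firm A's profit: π = x_A(270 − 2(x_A + x_E)) − 47x_A − 0.5x_A².
∂π/∂x_A = 223 − 5x_A − 2x_E = 0, so x_A = 44.6 − 0.4x_E.
For E: ∂π/∂x_E = 200 − 4x_E − 2x_A = 0 ⇒ x_E = 50 − 0.5x_A.
Plugging x_E into A's best response: x_A = 44.6 − 0.4(50 − 0.5x_A) ⇒ 0.8x_A = 24.6, so x_A = 30.75.
Then x_E = 50 − 0.5·30.75 = 34.625.
Equilibrium price: P = 270 − 2·65.375 = 139.25.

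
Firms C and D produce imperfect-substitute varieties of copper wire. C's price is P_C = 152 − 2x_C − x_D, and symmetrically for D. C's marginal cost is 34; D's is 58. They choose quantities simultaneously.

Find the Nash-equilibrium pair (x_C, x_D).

Firm C's profit: π = x_C(152 − 2x_C − x_D) − 34x_C.
∂π/∂x_C = 118 − 4x_C − x_D = 0 ⇒ x_C = 29.5 − 0.25x_D.
Similarly x_D = 23.5 − 0.25x_C.
Substituting the second reaction function into the first: x_C = 29.5 − 0.25(23.5 − 0.25x_C), which gives 0.9375x_C = 23.625 ⇒ x_C = 25.2.
Then x_D = 23.5 − 0.25·25.2 = 17.2.

25.2, 17.2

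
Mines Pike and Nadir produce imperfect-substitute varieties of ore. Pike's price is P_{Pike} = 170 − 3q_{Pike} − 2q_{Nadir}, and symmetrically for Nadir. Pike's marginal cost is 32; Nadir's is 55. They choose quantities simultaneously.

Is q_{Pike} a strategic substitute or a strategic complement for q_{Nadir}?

strategic substitutes

Mine Pike's profit: π = q_{Pike}(170 − 3q_{Pike} − 2q_{Nadir}) − 32q_{Pike}.
∂π/∂q_{Pike} = 138 − 6q_{Pike} − 2q_{Nadir} = 0 ⇒ q_{Pike} = 23 − (1/3)q_{Nadir}.
The best-response slope dq_{Pike}/dq_{Nadir} = −1/3 < 0: the reaction function is downward-sloping, so the choices are strategic substitutes.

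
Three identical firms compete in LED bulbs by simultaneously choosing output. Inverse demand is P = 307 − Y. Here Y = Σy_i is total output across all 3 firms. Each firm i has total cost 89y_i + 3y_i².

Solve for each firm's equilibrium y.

21.8

A representative firm's profit is π_i = y_i(307 − Y) − 89y_i − 3y_i², with Y = y_i + Σ_{j≠i} y_j.
First-order condition: 218 − 8y_i − Σ_{j≠i} y_j = 0.
With identical firms, set every y_j = y: then 218 − 8y − 2y = 0, i.e. y = 218/10 = 21.8.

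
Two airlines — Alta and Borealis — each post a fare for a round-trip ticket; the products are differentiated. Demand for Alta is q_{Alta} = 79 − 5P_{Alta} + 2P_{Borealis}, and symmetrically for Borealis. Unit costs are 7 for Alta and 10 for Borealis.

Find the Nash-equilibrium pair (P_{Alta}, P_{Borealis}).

14.5625, 15.8125

Alta's profit: π = (P_{Alta} − 7)(79 − 5P_{Alta} + 2P_{Borealis}).
∂π/∂P_{Alta} = 114 − 10P_{Alta} + 2P_{Borealis} = 0 ⇒ P_{Alta} = 11.4 + 0.2P_{Borealis}.
Similarly P_{Borealis} = 12.9 + 0.2P_{Alta}.
Plugging P_{Borealis} into Alta's best response: P_{Alta} = 11.4 + 0.2(12.9 + 0.2P_{Alta}) ⇒ 0.96P_{Alta} = 13.98, so P_{Alta} = 14.5625.
Then P_{Borealis} = 12.9 + 0.2·14.5625 = 15.8125.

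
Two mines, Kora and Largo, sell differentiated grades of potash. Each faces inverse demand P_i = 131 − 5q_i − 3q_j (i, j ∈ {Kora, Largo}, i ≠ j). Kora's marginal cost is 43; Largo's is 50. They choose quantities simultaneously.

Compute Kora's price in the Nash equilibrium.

78

Mine Kora's profit: π = q_{Kora}(131 − 5q_{Kora} − 3q_{Largo}) − 43q_{Kora}.
∂π/∂q_{Kora} = 88 − 10q_{Kora} − 3q_{Largo} = 0 ⇒ q_{Kora} = 8.8 − 0.3q_{Largo}.
Similarly q_{Largo} = 8.1 − 0.3q_{Kora}.
Plugging q_{Largo} into Kora's best response: q_{Kora} = 8.8 − 0.3(8.1 − 0.3q_{Kora}) ⇒ 0.91q_{Kora} = 6.37, so q_{Kora} = 7.
Then q_{Largo} = 8.1 − 0.3·7 = 6.
P_{Kora} = 131 − 5·7 − 3·6 = 78.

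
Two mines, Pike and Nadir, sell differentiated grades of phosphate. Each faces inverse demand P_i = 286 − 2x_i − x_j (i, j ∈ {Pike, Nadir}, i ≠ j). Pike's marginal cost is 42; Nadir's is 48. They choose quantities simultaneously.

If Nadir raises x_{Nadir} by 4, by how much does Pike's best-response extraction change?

-1

Mine Pike's profit: π = x_{Pike}(286 − 2x_{Pike} − x_{Nadir}) − 42x_{Pike}.
∂π/∂x_{Pike} = 244 − 4x_{Pike} − x_{Nadir} = 0 ⇒ x_{Pike} = 61 − 0.25x_{Nadir}.
The reaction-function slope is −0.25, so a 4-unit rise in x_{Nadir} moves x_{Pike} by −0.25 × 4 = −1. Pike's best response falls — the actions are strategic substitutes.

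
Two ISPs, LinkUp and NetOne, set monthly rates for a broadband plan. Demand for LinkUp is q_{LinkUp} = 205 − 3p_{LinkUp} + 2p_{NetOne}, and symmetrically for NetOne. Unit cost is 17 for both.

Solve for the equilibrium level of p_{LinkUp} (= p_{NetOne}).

64

LinkUp's profit: π = (p_{LinkUp} − 17)(205 − 3p_{LinkUp} + 2p_{NetOne}).
∂π/∂p_{LinkUp} = 256 − 6p_{LinkUp} + 2p_{NetOne} = 0 ⇒ p_{LinkUp} = 128/3 + (1/3)p_{NetOne}.
Setting p_{LinkUp} = p_{NetOne} in the reaction function: p_{LinkUp} = 128/3 + (1/3)p_{LinkUp}, so p_{LinkUp} = (128/3) / (2/3) = 64.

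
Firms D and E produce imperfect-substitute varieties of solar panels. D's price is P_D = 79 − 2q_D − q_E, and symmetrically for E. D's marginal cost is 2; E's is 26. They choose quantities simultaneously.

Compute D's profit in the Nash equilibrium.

Firm D's profit: π = q_D(79 − 2q_D − q_E) − 2q_D.
∂π/∂q_D = 77 − 4q_D − q_E = 0 ⇒ q_D = 19.25 − 0.25q_E.
Similarly q_E = 13.25 − 0.25q_D.
Solving the two reaction functions simultaneously: (1 − (−0.25)(−0.25))q_D = 19.25 − 0.25·13.25, so 0.9375q_D = 15.9375 and q_D = 17.
Then q_E = 13.25 − 0.25·17 = 9.
P_D = 79 − 2·17 − 9 = 36.
Profit = (36 − 2)·17 = 578.

578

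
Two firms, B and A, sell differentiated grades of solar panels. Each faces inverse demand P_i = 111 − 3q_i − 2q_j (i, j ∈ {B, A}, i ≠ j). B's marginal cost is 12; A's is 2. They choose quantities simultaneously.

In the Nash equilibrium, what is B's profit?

Firm B's profit: π = q_B(111 − 3q_B − 2q_A) − 12q_B.
∂π/∂q_B = 99 − 6q_B − 2q_A = 0 ⇒ q_B = 16.5 − (1/3)q_A.
Similarly q_A = 109/6 − (1/3)q_B.
Solving the two reaction functions simultaneously: (1 − (−1/3)(−1/3))q_B = 16.5 − (1/3)·(109/6), so (8/9)q_B = 94/9 and q_B = 11.75.
Then q_A = 109/6 − (1/3)·11.75 = 14.25.
P_B = 111 − 3·11.75 − 2·14.25 = 47.25.
Profit = (47.25 − 12)·11.75 = 414.1875.

414.1875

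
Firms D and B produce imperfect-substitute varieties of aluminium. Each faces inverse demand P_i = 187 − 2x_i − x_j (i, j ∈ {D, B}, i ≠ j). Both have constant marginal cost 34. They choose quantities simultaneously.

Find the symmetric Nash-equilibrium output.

30.6

Firm D's profit: π = x_D(187 − 2x_D − x_B) − 34x_D.
∂π/∂x_D = 153 − 4x_D − x_B = 0 ⇒ x_D = 38.25 − 0.25x_B.
The game is symmetric, so in equilibrium x_B = x_D: the reaction function gives 1.25x_D = 38.25, hence x_D = 30.6.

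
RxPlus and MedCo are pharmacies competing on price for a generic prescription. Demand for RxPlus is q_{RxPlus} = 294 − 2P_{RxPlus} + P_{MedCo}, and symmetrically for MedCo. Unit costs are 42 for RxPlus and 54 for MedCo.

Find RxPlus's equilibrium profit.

14654.72

RxPlus's profit: π = (P_{RxPlus} − 42)(294 − 2P_{RxPlus} + P_{MedCo}).
∂π/∂P_{RxPlus} = 378 − 4P_{RxPlus} + P_{MedCo} = 0 ⇒ P_{RxPlus} = 94.5 + 0.25P_{MedCo}.
Similarly P_{MedCo} = 100.5 + 0.25P_{RxPlus}.
Substituting the second reaction function into the first: P_{RxPlus} = 94.5 + 0.25(100.5 + 0.25P_{RxPlus}), which gives 0.9375P_{RxPlus} = 119.625 ⇒ P_{RxPlus} = 127.6.
Then P_{MedCo} = 100.5 + 0.25·127.6 = 132.4.
q_{RxPlus} = 294 − 2·127.6 + 132.4 = 171.2.
Profit = (127.6 − 42)·171.2 = 14654.72.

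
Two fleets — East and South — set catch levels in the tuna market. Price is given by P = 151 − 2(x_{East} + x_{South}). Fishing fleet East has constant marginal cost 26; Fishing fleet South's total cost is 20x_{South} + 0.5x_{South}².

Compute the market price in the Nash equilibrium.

Fishing fleet East's profit: π = x_{East}(151 − 2(x_{East} + x_{South})) − 26x_{East}.
∂π/∂x_{East} = 125 − 4x_{East} − 2x_{South} = 0, so x_{East} = 31.25 − 0.5x_{South}.
For South: ∂π/∂x_{South} = 131 − 5x_{South} − 2x_{East} = 0 ⇒ x_{South} = 26.2 − 0.4x_{East}.
Solving the two reaction functions simultaneously: (1 − (−0.5)(−0.4))x_{East} = 31.25 − 0.5·26.2, so 0.8x_{East} = 18.15 and x_{East} = 22.6875.
Then x_{South} = 26.2 − 0.4·22.6875 = 17.125.
Equilibrium price: P = 151 − 2·39.8125 = 71.375.

71.375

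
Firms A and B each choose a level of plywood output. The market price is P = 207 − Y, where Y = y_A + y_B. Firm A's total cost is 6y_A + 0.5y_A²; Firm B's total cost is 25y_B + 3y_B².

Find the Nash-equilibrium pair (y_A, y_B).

62, 15

Firm A's profit: π = y_A(207 − (y_A + y_B)) − 6y_A − 0.5y_A².
∂π/∂y_A = 201 − 3y_A − y_B = 0, so y_A = 67 − (1/3)y_B.
For B: ∂π/∂y_B = 182 − 8y_B − y_A = 0 ⇒ y_B = 22.75 − 0.125y_A.
Substituting the second reaction function into the first: y_A = 67 − (1/3)(22.75 − 0.125y_A), which gives (23/24)y_A = 713/12 ⇒ y_A = 62.
Then y_B = 22.75 − 0.125·62 = 15.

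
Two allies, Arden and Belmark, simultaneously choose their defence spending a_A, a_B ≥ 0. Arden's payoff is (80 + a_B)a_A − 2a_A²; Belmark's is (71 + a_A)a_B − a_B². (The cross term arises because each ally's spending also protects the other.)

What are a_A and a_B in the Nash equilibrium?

33, 52

Expanding Arden's payoff: 80a_A + a_Ba_A − 2a_A².
∂π/∂a_A = 80 + a_B − 4a_A = 0, so a_A = 20 + 0.25a_B.
Likewise for Belmark: a_B = 35.5 + 0.5a_A.
Plugging a_B into Arden's best response: a_A = 20 + 0.25(35.5 + 0.5a_A) ⇒ 0.875a_A = 28.875, so a_A = 33.
Then a_B = 35.5 + 0.5·33 = 52.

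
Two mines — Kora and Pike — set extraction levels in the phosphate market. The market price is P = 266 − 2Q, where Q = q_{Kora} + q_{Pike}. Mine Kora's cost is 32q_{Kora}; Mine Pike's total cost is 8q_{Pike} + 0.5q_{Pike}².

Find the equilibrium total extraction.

Mine Kora's profit: π = q_{Kora}(266 − 2(q_{Kora} + q_{Pike})) − 32q_{Kora}.
∂π/∂q_{Kora} = 234 − 4q_{Kora} − 2q_{Pike} = 0, so q_{Kora} = 58.5 − 0.5q_{Pike}.
For Pike: ∂π/∂q_{Pike} = 258 − 5q_{Pike} − 2q_{Kora} = 0 ⇒ q_{Pike} = 51.6 − 0.4q_{Kora}.
Solving the two reaction functions simultaneously: (1 − (−0.5)(−0.4))q_{Kora} = 58.5 − 0.5·51.6, so 0.8q_{Kora} = 32.7 and q_{Kora} = 40.875.
Then q_{Pike} = 51.6 − 0.4·40.875 = 35.25.
Total extraction: 40.875 + 35.25 = 76.125.

76.125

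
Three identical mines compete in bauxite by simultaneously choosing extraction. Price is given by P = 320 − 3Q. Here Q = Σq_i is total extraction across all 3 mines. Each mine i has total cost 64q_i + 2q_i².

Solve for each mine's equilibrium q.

A representative mine's profit is π_i = q_i(320 − 3Q) − 64q_i − 2q_i², with Q = q_i + Σ_{j≠i} q_j.
First-order condition: 256 − 10q_i − 3Σ_{j≠i} q_j = 0.
In a symmetric equilibrium every mine chooses the same q, so Σ_{j≠i} q_j = 2q. The condition becomes 256 − 16q = 0, giving q = 256/16 = 16.

16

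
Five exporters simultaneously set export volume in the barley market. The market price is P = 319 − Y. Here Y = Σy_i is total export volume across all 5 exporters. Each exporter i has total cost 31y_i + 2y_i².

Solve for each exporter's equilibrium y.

28.8

A representative exporter's profit is π_i = y_i(319 − Y) − 31y_i − 2y_i², with Y = y_i + Σ_{j≠i} y_j.
First-order condition: 288 − 6y_i − Σ_{j≠i} y_j = 0.
With identical exporters, set every y_j = y: then 288 − 6y − 4y = 0, i.e. y = 288/10 = 28.8.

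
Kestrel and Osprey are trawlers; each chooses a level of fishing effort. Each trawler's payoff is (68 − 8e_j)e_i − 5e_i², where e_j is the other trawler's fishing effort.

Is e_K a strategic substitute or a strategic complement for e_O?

Kestrel's payoff is (68 − 8e_O)e_K − 5e_K².
∂π/∂e_K = 68 − 8e_O − 10e_K = 0, so e_K = 6.8 − 0.8e_O.
The best-response slope de_K/de_O = −0.8 < 0: the reaction function is downward-sloping, so the choices are strategic substitutes.

strategic substitutes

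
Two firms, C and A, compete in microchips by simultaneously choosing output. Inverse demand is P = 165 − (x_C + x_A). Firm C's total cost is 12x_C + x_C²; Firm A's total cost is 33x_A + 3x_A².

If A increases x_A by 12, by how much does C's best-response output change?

Firm C's profit: π = x_C(165 − (x_C + x_A)) − 12x_C − x_C².
∂π/∂x_C = 153 − 4x_C − x_A = 0, so x_C = 38.25 − 0.25x_A.
The reaction-function slope is −0.25, so a 12-unit rise in x_A moves x_C by −0.25 × 12 = −3. C's best response falls — the actions are strategic substitutes.

-3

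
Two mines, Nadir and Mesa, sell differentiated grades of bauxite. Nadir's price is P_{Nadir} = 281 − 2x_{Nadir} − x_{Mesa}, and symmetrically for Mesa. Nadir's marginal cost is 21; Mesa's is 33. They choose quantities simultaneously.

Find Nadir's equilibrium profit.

Mine Nadir's profit: π = x_{Nadir}(281 − 2x_{Nadir} − x_{Mesa}) − 21x_{Nadir}.
∂π/∂x_{Nadir} = 260 − 4x_{Nadir} − x_{Mesa} = 0 ⇒ x_{Nadir} = 65 − 0.25x_{Mesa}.
Similarly x_{Mesa} = 62 − 0.25x_{Nadir}.
Solving the two reaction functions simultaneously: (1 − (−0.25)(−0.25))x_{Nadir} = 65 − 0.25·62, so 0.9375x_{Nadir} = 49.5 and x_{Nadir} = 52.8.
Then x_{Mesa} = 62 − 0.25·52.8 = 48.8.
P_{Nadir} = 281 − 2·52.8 − 48.8 = 126.6.
Profit = (126.6 − 21)·52.8 = 5575.68.

5575.68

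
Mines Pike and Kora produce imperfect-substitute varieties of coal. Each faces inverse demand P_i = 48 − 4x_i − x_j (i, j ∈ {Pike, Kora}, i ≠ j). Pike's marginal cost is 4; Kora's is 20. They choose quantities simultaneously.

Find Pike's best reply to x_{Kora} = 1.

Mine Pike's profit: π = x_{Pike}(48 − 4x_{Pike} − x_{Kora}) − 4x_{Pike}.
∂π/∂x_{Pike} = 44 − 8x_{Pike} − x_{Kora} = 0 ⇒ x_{Pike} = 5.5 − 0.125x_{Kora}.
At x_{Kora} = 1: x_{Pike} = 5.5 − 0.125·1 = 5.375.

5.375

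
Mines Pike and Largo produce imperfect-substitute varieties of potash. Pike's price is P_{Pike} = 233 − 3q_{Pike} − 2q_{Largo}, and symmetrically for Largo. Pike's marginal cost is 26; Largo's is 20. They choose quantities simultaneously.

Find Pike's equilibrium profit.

Mine Pike's profit: π = q_{Pike}(233 − 3q_{Pike} − 2q_{Largo}) − 26q_{Pike}.
∂π/∂q_{Pike} = 207 − 6q_{Pike} − 2q_{Largo} = 0 ⇒ q_{Pike} = 34.5 − (1/3)q_{Largo}.
Similarly q_{Largo} = 35.5 − (1/3)q_{Pike}.
Substituting the second reaction function into the first: q_{Pike} = 34.5 − (1/3)(35.5 − (1/3)q_{Pike}), which gives (8/9)q_{Pike} = 68/3 ⇒ q_{Pike} = 25.5.
Then q_{Largo} = 35.5 − (1/3)·25.5 = 27.
P_{Pike} = 233 − 3·25.5 − 2·27 = 102.5.
Profit = (102.5 − 26)·25.5 = 1950.75.

1950.75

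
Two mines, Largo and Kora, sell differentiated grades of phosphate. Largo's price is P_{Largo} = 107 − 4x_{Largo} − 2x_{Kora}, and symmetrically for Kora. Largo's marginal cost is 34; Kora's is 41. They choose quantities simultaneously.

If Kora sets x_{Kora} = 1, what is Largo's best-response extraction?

8.875

Mine Largo's profit: π = x_{Largo}(107 − 4x_{Largo} − 2x_{Kora}) − 34x_{Largo}.
∂π/∂x_{Largo} = 73 − 8x_{Largo} − 2x_{Kora} = 0 ⇒ x_{Largo} = 9.125 − 0.25x_{Kora}.
At x_{Kora} = 1: x_{Largo} = 9.125 − 0.25·1 = 8.875.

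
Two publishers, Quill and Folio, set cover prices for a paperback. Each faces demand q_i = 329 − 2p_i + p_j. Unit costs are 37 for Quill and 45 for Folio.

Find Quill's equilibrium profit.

19365.12

Quill's profit: π = (p_{Quill} − 37)(329 − 2p_{Quill} + p_{Folio}).
∂π/∂p_{Quill} = 403 − 4p_{Quill} + p_{Folio} = 0 ⇒ p_{Quill} = 100.75 + 0.25p_{Folio}.
Similarly p_{Folio} = 104.75 + 0.25p_{Quill}.
Solving the two reaction functions simultaneously: (1 − (0.25)(0.25))p_{Quill} = 100.75 + 0.25·104.75, so 0.9375p_{Quill} = 126.9375 and p_{Quill} = 135.4.
Then p_{Folio} = 104.75 + 0.25·135.4 = 138.6.
q_{Quill} = 329 − 2·135.4 + 138.6 = 196.8.
Profit = (135.4 − 37)·196.8 = 19365.12.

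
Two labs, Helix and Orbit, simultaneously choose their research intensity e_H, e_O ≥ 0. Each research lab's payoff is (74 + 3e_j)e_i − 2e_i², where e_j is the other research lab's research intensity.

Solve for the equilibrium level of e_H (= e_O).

74

Helix's payoff is (74 + 3e_O)e_H − 2e_H².
∂π/∂e_H = 74 + 3e_O − 4e_H = 0, so e_H = 18.5 + 0.75e_O.
By symmetry e_O = e_H; substituting into the reaction function, 0.25e_H = 18.5 and e_H = 74.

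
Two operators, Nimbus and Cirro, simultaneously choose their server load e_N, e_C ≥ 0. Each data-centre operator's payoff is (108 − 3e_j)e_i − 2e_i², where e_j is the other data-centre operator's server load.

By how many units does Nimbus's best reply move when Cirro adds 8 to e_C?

-6

Nimbus's payoff is (108 − 3e_C)e_N − 2e_N².
∂π/∂e_N = 108 − 3e_C − 4e_N = 0, so e_N = 27 − 0.75e_C.
The reaction-function slope is −0.75, so an 8-unit rise in e_C moves e_N by −0.75 × 8 = −6. Nimbus's best response falls — the actions are strategic substitutes.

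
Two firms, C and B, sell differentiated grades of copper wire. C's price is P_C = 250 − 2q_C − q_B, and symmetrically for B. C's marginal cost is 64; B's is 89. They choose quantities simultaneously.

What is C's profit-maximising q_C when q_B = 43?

Firm C's profit: π = q_C(250 − 2q_C − q_B) − 64q_C.
∂π/∂q_C = 186 − 4q_C − q_B = 0 ⇒ q_C = 46.5 − 0.25q_B.
At q_B = 43: q_C = 46.5 − 0.25·43 = 35.75.

35.75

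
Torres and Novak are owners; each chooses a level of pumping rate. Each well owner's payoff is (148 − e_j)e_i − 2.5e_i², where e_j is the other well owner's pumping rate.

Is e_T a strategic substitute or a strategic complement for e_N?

Torres's payoff is (148 − e_N)e_T − 2.5e_T².
∂π/∂e_T = 148 − e_N − 5e_T = 0, so e_T = 29.6 − 0.2e_N.
The best-response slope de_T/de_N = −0.2 < 0: the reaction function is downward-sloping, so the choices are strategic substitutes.

strategic substitutes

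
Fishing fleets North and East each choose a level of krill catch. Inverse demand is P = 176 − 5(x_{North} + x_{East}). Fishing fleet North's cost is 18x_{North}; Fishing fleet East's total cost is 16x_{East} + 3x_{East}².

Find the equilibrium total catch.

18.8

Fishing fleet North's profit: π = x_{North}(176 − 5(x_{North} + x_{East})) − 18x_{North}.
∂π/∂x_{North} = 158 − 10x_{North} − 5x_{East} = 0, so x_{North} = 15.8 − 0.5x_{East}.
For East: ∂π/∂x_{East} = 160 − 16x_{East} − 5x_{North} = 0 ⇒ x_{East} = 10 − 0.3125x_{North}.
Plugging x_{East} into North's best response: x_{North} = 15.8 − 0.5(10 − 0.3125x_{North}) ⇒ (27/32)x_{North} = 10.8, so x_{North} = 12.8.
Then x_{East} = 10 − 0.3125·12.8 = 6.
Total catch: 12.8 + 6 = 18.8.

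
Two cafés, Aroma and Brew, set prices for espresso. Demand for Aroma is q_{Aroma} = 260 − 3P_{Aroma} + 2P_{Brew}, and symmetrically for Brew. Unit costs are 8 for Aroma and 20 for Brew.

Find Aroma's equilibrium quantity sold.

195.75

Aroma's profit: π = (P_{Aroma} − 8)(260 − 3P_{Aroma} + 2P_{Brew}).
∂π/∂P_{Aroma} = 284 − 6P_{Aroma} + 2P_{Brew} = 0 ⇒ P_{Aroma} = 142/3 + (1/3)P_{Brew}.
Similarly P_{Brew} = 160/3 + (1/3)P_{Aroma}.
Solving the two reaction functions simultaneously: (1 − (1/3)(1/3))P_{Aroma} = 142/3 + (1/3)·(160/3), so (8/9)P_{Aroma} = 586/9 and P_{Aroma} = 73.25.
Then P_{Brew} = 160/3 + (1/3)·73.25 = 77.75.
q_{Aroma} = 260 − 3·73.25 + 2·77.75 = 195.75.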